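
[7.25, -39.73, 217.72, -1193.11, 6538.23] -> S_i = 7.25*(-5.48)^i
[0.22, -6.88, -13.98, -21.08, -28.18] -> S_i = 0.22 + -7.10*i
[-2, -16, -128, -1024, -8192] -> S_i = -2*8^i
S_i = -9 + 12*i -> [-9, 3, 15, 27, 39]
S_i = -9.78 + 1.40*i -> [-9.78, -8.38, -6.98, -5.58, -4.18]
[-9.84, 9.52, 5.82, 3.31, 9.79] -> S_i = Random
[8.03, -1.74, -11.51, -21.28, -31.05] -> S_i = 8.03 + -9.77*i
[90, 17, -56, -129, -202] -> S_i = 90 + -73*i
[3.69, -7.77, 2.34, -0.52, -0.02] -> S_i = Random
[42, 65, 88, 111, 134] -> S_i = 42 + 23*i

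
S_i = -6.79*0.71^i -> [-6.79, -4.82, -3.42, -2.43, -1.73]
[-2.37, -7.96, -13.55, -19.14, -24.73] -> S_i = -2.37 + -5.59*i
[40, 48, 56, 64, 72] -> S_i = 40 + 8*i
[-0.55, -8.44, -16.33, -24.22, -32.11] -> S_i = -0.55 + -7.89*i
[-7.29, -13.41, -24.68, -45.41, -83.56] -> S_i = -7.29*1.84^i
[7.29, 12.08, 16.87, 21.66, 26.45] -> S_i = 7.29 + 4.79*i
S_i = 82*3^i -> [82, 246, 738, 2214, 6642]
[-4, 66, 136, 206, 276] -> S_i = -4 + 70*i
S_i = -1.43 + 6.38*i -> [-1.43, 4.95, 11.33, 17.71, 24.09]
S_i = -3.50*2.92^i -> [-3.5, -10.22, -29.84, -87.14, -254.45]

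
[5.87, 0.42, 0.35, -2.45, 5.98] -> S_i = Random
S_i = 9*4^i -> [9, 36, 144, 576, 2304]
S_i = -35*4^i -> [-35, -140, -560, -2240, -8960]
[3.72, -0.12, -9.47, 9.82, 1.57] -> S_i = Random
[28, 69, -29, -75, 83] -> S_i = Random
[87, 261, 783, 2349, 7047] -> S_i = 87*3^i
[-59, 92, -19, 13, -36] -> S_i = Random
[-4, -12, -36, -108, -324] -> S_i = -4*3^i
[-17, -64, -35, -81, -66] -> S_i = Random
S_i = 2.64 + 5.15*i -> [2.64, 7.79, 12.94, 18.09, 23.24]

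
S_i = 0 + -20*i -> [0, -20, -40, -60, -80]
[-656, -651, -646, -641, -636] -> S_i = -656 + 5*i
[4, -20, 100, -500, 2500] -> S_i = 4*-5^i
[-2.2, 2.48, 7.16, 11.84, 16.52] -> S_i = -2.20 + 4.68*i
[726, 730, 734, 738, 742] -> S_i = 726 + 4*i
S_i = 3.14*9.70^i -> [3.14, 30.46, 295.44, 2865.79, 27798.19]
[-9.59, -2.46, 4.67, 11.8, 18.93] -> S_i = -9.59 + 7.13*i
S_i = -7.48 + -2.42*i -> [-7.48, -9.9, -12.32, -14.74, -17.16]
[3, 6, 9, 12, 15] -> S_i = 3 + 3*i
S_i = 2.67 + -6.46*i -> [2.67, -3.79, -10.25, -16.71, -23.17]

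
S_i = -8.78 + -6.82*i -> [-8.78, -15.6, -22.42, -29.24, -36.06]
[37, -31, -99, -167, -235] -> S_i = 37 + -68*i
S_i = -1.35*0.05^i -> [-1.35, -0.07, -0.0, -0.0, -0.0]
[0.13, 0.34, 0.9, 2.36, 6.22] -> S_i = 0.13*2.63^i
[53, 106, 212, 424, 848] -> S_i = 53*2^i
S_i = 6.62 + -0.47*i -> [6.62, 6.15, 5.68, 5.21, 4.74]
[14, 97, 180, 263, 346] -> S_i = 14 + 83*i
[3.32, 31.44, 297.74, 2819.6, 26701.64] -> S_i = 3.32*9.47^i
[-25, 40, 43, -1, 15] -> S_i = Random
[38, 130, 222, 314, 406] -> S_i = 38 + 92*i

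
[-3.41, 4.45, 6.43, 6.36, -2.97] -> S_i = Random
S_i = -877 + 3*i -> [-877, -874, -871, -868, -865]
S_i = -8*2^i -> [-8, -16, -32, -64, -128]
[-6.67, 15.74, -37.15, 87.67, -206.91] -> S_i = -6.67*(-2.36)^i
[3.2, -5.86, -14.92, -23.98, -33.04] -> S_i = 3.20 + -9.06*i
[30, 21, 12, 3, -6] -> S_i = 30 + -9*i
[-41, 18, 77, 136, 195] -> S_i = -41 + 59*i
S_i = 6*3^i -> [6, 18, 54, 162, 486]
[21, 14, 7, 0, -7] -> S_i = 21 + -7*i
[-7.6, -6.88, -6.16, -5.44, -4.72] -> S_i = -7.60 + 0.72*i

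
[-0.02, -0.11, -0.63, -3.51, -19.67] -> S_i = -0.02*5.60^i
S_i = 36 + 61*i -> [36, 97, 158, 219, 280]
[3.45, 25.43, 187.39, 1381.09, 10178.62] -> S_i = 3.45*7.37^i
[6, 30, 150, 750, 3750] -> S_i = 6*5^i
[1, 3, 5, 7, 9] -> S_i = 1 + 2*i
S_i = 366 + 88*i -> [366, 454, 542, 630, 718]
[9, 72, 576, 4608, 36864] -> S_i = 9*8^i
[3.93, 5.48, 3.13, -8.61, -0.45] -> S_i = Random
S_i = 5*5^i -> [5, 25, 125, 625, 3125]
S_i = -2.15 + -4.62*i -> [-2.15, -6.77, -11.39, -16.01, -20.63]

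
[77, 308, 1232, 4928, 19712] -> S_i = 77*4^i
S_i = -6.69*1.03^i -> [-6.69, -6.89, -7.1, -7.31, -7.53]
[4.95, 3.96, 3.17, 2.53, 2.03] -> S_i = 4.95*0.80^i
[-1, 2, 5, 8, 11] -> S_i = -1 + 3*i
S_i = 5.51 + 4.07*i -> [5.51, 9.58, 13.65, 17.72, 21.79]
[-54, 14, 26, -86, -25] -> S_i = Random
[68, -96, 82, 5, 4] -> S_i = Random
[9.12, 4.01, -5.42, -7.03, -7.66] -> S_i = Random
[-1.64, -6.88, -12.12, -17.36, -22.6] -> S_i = -1.64 + -5.24*i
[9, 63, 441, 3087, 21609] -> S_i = 9*7^i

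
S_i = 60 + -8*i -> [60, 52, 44, 36, 28]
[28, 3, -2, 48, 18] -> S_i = Random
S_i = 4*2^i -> [4, 8, 16, 32, 64]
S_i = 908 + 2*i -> [908, 910, 912, 914, 916]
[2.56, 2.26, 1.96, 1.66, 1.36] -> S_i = 2.56 + -0.30*i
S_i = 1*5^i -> [1, 5, 25, 125, 625]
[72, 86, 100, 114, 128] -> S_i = 72 + 14*i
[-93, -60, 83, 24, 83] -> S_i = Random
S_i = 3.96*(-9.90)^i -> [3.96, -39.2, 388.12, -3842.38, 38039.6]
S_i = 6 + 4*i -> [6, 10, 14, 18, 22]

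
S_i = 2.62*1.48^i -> [2.62, 3.88, 5.74, 8.49, 12.57]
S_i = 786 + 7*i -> [786, 793, 800, 807, 814]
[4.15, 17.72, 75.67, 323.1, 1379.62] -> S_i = 4.15*4.27^i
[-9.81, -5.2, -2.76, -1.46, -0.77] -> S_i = -9.81*0.53^i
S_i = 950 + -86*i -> [950, 864, 778, 692, 606]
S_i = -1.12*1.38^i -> [-1.12, -1.55, -2.13, -2.94, -4.06]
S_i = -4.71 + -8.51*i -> [-4.71, -13.22, -21.73, -30.24, -38.75]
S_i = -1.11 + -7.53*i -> [-1.11, -8.64, -16.17, -23.7, -31.23]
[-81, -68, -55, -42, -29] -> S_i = -81 + 13*i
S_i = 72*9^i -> [72, 648, 5832, 52488, 472392]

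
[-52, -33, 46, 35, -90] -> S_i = Random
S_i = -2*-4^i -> [-2, 8, -32, 128, -512]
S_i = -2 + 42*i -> [-2, 40, 82, 124, 166]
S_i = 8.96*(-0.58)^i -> [8.96, -5.2, 3.01, -1.75, 1.01]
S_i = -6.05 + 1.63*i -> [-6.05, -4.42, -2.79, -1.16, 0.47]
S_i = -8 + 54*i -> [-8, 46, 100, 154, 208]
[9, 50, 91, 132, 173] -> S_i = 9 + 41*i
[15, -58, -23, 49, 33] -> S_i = Random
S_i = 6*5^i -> [6, 30, 150, 750, 3750]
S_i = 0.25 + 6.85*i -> [0.25, 7.1, 13.95, 20.8, 27.65]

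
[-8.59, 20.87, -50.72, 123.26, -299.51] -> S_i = -8.59*(-2.43)^i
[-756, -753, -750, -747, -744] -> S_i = -756 + 3*i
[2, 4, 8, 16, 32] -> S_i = 2*2^i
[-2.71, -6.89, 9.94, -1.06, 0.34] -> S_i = Random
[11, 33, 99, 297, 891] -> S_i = 11*3^i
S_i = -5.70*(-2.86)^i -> [-5.7, 16.3, -46.62, 133.34, -381.36]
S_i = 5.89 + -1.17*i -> [5.89, 4.72, 3.55, 2.38, 1.21]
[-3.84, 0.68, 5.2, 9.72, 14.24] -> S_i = -3.84 + 4.52*i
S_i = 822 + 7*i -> [822, 829, 836, 843, 850]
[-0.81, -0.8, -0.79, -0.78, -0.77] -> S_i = -0.81 + 0.01*i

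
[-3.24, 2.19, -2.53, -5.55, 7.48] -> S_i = Random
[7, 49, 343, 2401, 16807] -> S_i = 7*7^i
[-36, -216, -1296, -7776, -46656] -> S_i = -36*6^i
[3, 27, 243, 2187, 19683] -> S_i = 3*9^i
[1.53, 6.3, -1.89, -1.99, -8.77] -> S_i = Random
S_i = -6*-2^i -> [-6, 12, -24, 48, -96]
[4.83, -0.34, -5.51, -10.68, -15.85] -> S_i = 4.83 + -5.17*i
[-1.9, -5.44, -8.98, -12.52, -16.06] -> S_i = -1.90 + -3.54*i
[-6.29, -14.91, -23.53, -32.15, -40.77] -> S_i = -6.29 + -8.62*i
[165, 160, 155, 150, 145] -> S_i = 165 + -5*i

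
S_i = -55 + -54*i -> [-55, -109, -163, -217, -271]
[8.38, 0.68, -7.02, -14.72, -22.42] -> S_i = 8.38 + -7.70*i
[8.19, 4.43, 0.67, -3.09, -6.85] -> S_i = 8.19 + -3.76*i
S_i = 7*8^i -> [7, 56, 448, 3584, 28672]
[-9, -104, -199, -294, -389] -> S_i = -9 + -95*i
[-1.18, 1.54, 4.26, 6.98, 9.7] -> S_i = -1.18 + 2.72*i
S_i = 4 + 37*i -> [4, 41, 78, 115, 152]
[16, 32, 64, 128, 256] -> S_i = 16*2^i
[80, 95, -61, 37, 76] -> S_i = Random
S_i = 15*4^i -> [15, 60, 240, 960, 3840]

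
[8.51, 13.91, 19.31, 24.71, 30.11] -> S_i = 8.51 + 5.40*i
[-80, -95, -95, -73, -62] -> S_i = Random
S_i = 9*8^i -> [9, 72, 576, 4608, 36864]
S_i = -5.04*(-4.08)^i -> [-5.04, 20.56, -83.9, 342.3, -1396.6]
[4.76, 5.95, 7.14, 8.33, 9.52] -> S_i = 4.76 + 1.19*i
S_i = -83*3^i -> [-83, -249, -747, -2241, -6723]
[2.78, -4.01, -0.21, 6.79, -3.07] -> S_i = Random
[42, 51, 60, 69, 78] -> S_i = 42 + 9*i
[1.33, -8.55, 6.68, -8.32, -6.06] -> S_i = Random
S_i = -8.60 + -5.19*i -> [-8.6, -13.79, -18.98, -24.17, -29.36]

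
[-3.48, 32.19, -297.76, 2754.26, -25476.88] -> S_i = -3.48*(-9.25)^i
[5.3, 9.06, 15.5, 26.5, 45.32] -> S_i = 5.30*1.71^i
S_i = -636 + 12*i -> [-636, -624, -612, -600, -588]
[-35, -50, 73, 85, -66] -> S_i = Random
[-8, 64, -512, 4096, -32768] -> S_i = -8*-8^i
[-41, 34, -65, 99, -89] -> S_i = Random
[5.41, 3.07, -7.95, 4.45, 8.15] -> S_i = Random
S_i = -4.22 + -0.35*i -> [-4.22, -4.57, -4.92, -5.27, -5.62]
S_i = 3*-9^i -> [3, -27, 243, -2187, 19683]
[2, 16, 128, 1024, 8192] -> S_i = 2*8^i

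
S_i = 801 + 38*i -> [801, 839, 877, 915, 953]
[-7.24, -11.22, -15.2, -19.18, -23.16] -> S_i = -7.24 + -3.98*i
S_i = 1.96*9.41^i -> [1.96, 18.44, 173.55, 1633.15, 15367.9]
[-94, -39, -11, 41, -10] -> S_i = Random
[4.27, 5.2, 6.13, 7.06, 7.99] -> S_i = 4.27 + 0.93*i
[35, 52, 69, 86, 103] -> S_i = 35 + 17*i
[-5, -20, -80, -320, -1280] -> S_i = -5*4^i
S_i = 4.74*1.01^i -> [4.74, 4.79, 4.84, 4.88, 4.93]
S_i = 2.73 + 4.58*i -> [2.73, 7.31, 11.89, 16.47, 21.05]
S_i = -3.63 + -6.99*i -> [-3.63, -10.62, -17.61, -24.6, -31.59]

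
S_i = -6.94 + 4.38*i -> [-6.94, -2.56, 1.82, 6.2, 10.58]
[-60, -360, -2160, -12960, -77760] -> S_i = -60*6^i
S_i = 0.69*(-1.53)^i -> [0.69, -1.06, 1.62, -2.47, 3.78]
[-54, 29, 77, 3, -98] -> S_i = Random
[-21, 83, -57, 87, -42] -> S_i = Random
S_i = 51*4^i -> [51, 204, 816, 3264, 13056]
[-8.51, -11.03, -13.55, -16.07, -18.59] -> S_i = -8.51 + -2.52*i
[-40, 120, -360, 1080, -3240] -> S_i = -40*-3^i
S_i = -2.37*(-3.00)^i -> [-2.37, 7.11, -21.33, 63.99, -191.97]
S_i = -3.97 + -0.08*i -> [-3.97, -4.05, -4.13, -4.21, -4.29]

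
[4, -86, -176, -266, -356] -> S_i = 4 + -90*i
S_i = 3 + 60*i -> [3, 63, 123, 183, 243]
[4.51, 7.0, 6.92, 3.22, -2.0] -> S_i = Random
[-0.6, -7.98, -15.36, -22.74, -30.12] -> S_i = -0.60 + -7.38*i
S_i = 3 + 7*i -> [3, 10, 17, 24, 31]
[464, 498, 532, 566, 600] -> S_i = 464 + 34*i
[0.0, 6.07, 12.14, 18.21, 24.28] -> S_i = 0.00 + 6.07*i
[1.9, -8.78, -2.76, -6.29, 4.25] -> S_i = Random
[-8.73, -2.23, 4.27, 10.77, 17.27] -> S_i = -8.73 + 6.50*i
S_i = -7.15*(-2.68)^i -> [-7.15, 19.16, -51.35, 137.63, -368.85]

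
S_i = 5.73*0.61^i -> [5.73, 3.5, 2.13, 1.3, 0.79]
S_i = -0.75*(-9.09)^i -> [-0.75, 6.82, -61.97, 563.32, -5120.55]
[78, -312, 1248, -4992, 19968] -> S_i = 78*-4^i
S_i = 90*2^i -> [90, 180, 360, 720, 1440]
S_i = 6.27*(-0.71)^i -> [6.27, -4.45, 3.16, -2.24, 1.59]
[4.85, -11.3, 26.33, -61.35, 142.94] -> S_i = 4.85*(-2.33)^i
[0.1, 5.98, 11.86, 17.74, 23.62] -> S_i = 0.10 + 5.88*i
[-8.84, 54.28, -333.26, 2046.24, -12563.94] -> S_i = -8.84*(-6.14)^i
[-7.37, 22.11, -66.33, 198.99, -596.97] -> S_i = -7.37*(-3.00)^i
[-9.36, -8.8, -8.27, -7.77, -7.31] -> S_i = -9.36*0.94^i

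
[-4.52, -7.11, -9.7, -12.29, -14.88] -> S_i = -4.52 + -2.59*i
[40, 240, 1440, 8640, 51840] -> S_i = 40*6^i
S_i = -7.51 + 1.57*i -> [-7.51, -5.94, -4.37, -2.8, -1.23]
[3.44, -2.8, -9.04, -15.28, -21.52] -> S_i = 3.44 + -6.24*i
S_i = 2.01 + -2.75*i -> [2.01, -0.74, -3.49, -6.24, -8.99]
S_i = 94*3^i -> [94, 282, 846, 2538, 7614]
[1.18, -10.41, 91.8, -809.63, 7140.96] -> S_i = 1.18*(-8.82)^i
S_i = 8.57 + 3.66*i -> [8.57, 12.23, 15.89, 19.55, 23.21]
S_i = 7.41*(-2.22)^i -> [7.41, -16.45, 36.52, -81.07, 179.98]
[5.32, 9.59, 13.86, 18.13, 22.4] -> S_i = 5.32 + 4.27*i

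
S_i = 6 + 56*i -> [6, 62, 118, 174, 230]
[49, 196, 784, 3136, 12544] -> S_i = 49*4^i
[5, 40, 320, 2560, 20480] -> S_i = 5*8^i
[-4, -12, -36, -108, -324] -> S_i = -4*3^i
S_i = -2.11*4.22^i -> [-2.11, -8.9, -37.58, -158.57, -669.16]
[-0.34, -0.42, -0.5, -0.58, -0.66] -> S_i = -0.34 + -0.08*i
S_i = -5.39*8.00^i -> [-5.39, -43.12, -344.96, -2759.68, -22077.44]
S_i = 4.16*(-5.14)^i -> [4.16, -21.38, 109.91, -564.91, 2903.66]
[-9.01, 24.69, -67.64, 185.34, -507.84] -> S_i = -9.01*(-2.74)^i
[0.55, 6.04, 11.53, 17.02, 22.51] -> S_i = 0.55 + 5.49*i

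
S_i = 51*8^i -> [51, 408, 3264, 26112, 208896]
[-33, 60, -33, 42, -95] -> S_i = Random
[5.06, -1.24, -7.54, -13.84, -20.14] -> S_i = 5.06 + -6.30*i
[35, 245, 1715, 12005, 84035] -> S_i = 35*7^i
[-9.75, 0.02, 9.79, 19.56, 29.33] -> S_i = -9.75 + 9.77*i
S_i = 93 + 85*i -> [93, 178, 263, 348, 433]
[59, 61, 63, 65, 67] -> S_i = 59 + 2*i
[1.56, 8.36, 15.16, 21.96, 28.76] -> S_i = 1.56 + 6.80*i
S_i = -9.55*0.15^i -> [-9.55, -1.43, -0.21, -0.03, -0.0]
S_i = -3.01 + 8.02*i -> [-3.01, 5.01, 13.03, 21.05, 29.07]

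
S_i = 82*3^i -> [82, 246, 738, 2214, 6642]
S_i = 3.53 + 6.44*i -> [3.53, 9.97, 16.41, 22.85, 29.29]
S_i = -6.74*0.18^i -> [-6.74, -1.21, -0.22, -0.04, -0.01]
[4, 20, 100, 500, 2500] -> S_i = 4*5^i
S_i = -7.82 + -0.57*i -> [-7.82, -8.39, -8.96, -9.53, -10.1]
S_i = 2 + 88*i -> [2, 90, 178, 266, 354]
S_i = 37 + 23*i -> [37, 60, 83, 106, 129]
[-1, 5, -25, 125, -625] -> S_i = -1*-5^i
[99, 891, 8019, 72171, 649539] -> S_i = 99*9^i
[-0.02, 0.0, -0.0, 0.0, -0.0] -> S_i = -0.02*(-0.22)^i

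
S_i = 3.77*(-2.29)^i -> [3.77, -8.63, 19.77, -45.27, 103.68]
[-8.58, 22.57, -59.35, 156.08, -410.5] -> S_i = -8.58*(-2.63)^i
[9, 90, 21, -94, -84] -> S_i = Random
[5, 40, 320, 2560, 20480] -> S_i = 5*8^i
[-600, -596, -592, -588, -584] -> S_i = -600 + 4*i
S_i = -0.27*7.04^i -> [-0.27, -1.9, -13.38, -94.21, -663.22]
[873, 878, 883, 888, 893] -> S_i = 873 + 5*i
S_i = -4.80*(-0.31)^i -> [-4.8, 1.49, -0.46, 0.14, -0.04]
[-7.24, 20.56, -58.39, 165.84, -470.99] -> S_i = -7.24*(-2.84)^i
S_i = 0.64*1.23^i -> [0.64, 0.79, 0.97, 1.19, 1.46]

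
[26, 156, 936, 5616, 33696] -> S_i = 26*6^i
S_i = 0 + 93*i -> [0, 93, 186, 279, 372]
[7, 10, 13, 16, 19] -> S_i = 7 + 3*i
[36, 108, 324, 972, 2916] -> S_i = 36*3^i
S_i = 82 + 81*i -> [82, 163, 244, 325, 406]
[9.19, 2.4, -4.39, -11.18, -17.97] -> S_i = 9.19 + -6.79*i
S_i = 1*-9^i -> [1, -9, 81, -729, 6561]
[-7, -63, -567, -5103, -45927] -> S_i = -7*9^i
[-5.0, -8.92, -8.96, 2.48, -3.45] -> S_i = Random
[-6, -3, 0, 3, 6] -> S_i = -6 + 3*i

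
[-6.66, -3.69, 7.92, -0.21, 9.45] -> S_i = Random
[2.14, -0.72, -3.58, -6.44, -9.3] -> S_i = 2.14 + -2.86*i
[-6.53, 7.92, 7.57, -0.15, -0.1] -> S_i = Random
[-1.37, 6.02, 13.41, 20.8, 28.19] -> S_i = -1.37 + 7.39*i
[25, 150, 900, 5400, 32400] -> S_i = 25*6^i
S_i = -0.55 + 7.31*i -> [-0.55, 6.76, 14.07, 21.38, 28.69]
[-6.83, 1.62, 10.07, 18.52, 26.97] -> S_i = -6.83 + 8.45*i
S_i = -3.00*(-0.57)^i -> [-3.0, 1.71, -0.97, 0.56, -0.32]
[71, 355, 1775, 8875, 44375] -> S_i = 71*5^i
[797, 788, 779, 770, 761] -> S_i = 797 + -9*i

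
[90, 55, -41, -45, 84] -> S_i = Random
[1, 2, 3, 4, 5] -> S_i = 1 + 1*i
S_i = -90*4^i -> [-90, -360, -1440, -5760, -23040]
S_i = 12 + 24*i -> [12, 36, 60, 84, 108]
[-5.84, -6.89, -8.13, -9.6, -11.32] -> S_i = -5.84*1.18^i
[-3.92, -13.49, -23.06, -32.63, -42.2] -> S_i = -3.92 + -9.57*i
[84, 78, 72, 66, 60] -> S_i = 84 + -6*i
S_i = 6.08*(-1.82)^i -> [6.08, -11.07, 20.14, -36.65, 66.71]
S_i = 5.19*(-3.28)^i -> [5.19, -17.02, 55.84, -183.14, 600.71]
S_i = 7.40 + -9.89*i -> [7.4, -2.49, -12.38, -22.27, -32.16]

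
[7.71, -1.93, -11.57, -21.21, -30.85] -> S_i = 7.71 + -9.64*i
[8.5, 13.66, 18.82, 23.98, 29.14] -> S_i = 8.50 + 5.16*i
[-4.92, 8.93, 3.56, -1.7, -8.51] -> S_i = Random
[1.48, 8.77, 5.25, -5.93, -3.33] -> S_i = Random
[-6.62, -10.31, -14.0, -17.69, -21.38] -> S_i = -6.62 + -3.69*i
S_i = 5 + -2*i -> [5, 3, 1, -1, -3]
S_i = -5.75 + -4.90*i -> [-5.75, -10.65, -15.55, -20.45, -25.35]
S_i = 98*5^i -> [98, 490, 2450, 12250, 61250]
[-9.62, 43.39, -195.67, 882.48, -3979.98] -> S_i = -9.62*(-4.51)^i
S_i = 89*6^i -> [89, 534, 3204, 19224, 115344]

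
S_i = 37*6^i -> [37, 222, 1332, 7992, 47952]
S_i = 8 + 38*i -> [8, 46, 84, 122, 160]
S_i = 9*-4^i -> [9, -36, 144, -576, 2304]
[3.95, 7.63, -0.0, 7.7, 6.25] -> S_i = Random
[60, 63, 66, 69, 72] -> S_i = 60 + 3*i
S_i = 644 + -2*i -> [644, 642, 640, 638, 636]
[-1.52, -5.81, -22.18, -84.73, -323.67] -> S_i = -1.52*3.82^i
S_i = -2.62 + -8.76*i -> [-2.62, -11.38, -20.14, -28.9, -37.66]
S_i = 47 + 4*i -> [47, 51, 55, 59, 63]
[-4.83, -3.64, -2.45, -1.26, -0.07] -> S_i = -4.83 + 1.19*i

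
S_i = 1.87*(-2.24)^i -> [1.87, -4.19, 9.38, -21.02, 47.08]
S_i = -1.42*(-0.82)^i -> [-1.42, 1.16, -0.95, 0.78, -0.64]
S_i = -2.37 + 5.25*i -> [-2.37, 2.88, 8.13, 13.38, 18.63]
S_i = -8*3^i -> [-8, -24, -72, -216, -648]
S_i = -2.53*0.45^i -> [-2.53, -1.14, -0.51, -0.23, -0.1]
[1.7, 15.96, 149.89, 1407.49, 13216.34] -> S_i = 1.70*9.39^i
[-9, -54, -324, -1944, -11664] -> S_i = -9*6^i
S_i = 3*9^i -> [3, 27, 243, 2187, 19683]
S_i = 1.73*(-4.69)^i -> [1.73, -8.11, 38.05, -178.47, 837.02]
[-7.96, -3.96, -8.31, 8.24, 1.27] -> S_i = Random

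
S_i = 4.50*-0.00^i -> [4.5, -0.0, 0.0, -0.0, 0.0]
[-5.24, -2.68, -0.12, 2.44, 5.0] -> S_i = -5.24 + 2.56*i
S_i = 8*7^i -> [8, 56, 392, 2744, 19208]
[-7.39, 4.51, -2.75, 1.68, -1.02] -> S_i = -7.39*(-0.61)^i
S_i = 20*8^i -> [20, 160, 1280, 10240, 81920]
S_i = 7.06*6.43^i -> [7.06, 45.4, 291.89, 1876.88, 12068.37]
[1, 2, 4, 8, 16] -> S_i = 1*2^i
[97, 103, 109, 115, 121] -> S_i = 97 + 6*i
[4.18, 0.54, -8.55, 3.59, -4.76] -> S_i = Random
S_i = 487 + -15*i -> [487, 472, 457, 442, 427]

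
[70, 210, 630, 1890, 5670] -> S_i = 70*3^i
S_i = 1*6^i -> [1, 6, 36, 216, 1296]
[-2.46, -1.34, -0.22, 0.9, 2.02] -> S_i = -2.46 + 1.12*i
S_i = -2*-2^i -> [-2, 4, -8, 16, -32]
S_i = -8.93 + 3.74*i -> [-8.93, -5.19, -1.45, 2.29, 6.03]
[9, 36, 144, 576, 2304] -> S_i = 9*4^i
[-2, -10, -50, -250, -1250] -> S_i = -2*5^i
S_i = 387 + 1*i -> [387, 388, 389, 390, 391]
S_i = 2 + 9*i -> [2, 11, 20, 29, 38]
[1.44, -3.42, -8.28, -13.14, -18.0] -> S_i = 1.44 + -4.86*i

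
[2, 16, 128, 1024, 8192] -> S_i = 2*8^i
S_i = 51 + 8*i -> [51, 59, 67, 75, 83]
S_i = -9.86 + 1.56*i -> [-9.86, -8.3, -6.74, -5.18, -3.62]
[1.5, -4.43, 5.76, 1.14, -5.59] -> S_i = Random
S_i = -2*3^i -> [-2, -6, -18, -54, -162]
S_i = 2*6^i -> [2, 12, 72, 432, 2592]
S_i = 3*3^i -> [3, 9, 27, 81, 243]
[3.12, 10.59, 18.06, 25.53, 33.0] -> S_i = 3.12 + 7.47*i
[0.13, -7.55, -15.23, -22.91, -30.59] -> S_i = 0.13 + -7.68*i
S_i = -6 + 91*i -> [-6, 85, 176, 267, 358]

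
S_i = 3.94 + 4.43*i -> [3.94, 8.37, 12.8, 17.23, 21.66]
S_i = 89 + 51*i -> [89, 140, 191, 242, 293]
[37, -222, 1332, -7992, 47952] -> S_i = 37*-6^i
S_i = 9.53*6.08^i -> [9.53, 57.94, 352.29, 2141.92, 13022.89]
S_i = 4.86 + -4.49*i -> [4.86, 0.37, -4.12, -8.61, -13.1]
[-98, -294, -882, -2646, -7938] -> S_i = -98*3^i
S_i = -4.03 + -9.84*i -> [-4.03, -13.87, -23.71, -33.55, -43.39]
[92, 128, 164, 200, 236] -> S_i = 92 + 36*i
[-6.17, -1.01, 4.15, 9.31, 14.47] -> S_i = -6.17 + 5.16*i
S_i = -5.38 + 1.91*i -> [-5.38, -3.47, -1.56, 0.35, 2.26]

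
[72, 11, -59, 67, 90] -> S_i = Random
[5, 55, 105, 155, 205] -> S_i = 5 + 50*i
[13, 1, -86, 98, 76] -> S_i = Random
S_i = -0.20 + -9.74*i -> [-0.2, -9.94, -19.68, -29.42, -39.16]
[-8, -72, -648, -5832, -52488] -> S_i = -8*9^i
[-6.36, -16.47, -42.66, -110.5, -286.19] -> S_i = -6.36*2.59^i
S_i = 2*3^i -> [2, 6, 18, 54, 162]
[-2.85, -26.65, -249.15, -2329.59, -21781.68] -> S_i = -2.85*9.35^i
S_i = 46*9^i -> [46, 414, 3726, 33534, 301806]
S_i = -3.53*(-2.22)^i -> [-3.53, 7.84, -17.4, 38.62, -85.74]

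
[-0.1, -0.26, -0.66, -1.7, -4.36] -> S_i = -0.10*2.57^i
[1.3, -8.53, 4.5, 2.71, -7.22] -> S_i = Random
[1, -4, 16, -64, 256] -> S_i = 1*-4^i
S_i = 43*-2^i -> [43, -86, 172, -344, 688]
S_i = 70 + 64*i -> [70, 134, 198, 262, 326]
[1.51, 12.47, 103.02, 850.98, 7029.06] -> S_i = 1.51*8.26^i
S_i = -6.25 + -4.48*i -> [-6.25, -10.73, -15.21, -19.69, -24.17]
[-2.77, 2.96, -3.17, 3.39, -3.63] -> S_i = -2.77*(-1.07)^i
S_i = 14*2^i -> [14, 28, 56, 112, 224]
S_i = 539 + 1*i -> [539, 540, 541, 542, 543]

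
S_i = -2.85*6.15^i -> [-2.85, -17.53, -107.79, -662.93, -4077.04]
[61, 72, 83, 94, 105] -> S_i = 61 + 11*i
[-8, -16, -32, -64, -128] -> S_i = -8*2^i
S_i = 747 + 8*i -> [747, 755, 763, 771, 779]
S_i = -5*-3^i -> [-5, 15, -45, 135, -405]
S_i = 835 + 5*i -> [835, 840, 845, 850, 855]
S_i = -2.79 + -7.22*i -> [-2.79, -10.01, -17.23, -24.45, -31.67]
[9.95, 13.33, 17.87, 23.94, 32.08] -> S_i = 9.95*1.34^i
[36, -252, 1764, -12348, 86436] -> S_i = 36*-7^i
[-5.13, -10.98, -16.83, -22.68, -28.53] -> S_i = -5.13 + -5.85*i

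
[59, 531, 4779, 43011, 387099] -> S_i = 59*9^i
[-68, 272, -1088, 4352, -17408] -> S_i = -68*-4^i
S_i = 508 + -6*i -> [508, 502, 496, 490, 484]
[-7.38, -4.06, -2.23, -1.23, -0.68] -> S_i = -7.38*0.55^i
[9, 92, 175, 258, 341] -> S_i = 9 + 83*i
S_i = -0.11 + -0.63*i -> [-0.11, -0.74, -1.37, -2.0, -2.63]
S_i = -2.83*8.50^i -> [-2.83, -24.06, -204.47, -1737.97, -14772.78]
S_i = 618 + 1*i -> [618, 619, 620, 621, 622]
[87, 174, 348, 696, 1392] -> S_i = 87*2^i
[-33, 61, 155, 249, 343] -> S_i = -33 + 94*i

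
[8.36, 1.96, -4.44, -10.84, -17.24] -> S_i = 8.36 + -6.40*i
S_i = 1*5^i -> [1, 5, 25, 125, 625]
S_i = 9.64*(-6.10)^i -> [9.64, -58.8, 358.7, -2188.1, 13347.39]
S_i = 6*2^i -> [6, 12, 24, 48, 96]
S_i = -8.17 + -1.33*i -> [-8.17, -9.5, -10.83, -12.16, -13.49]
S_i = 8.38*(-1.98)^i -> [8.38, -16.59, 32.85, -65.05, 128.8]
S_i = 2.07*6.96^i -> [2.07, 14.41, 100.27, 697.91, 4857.44]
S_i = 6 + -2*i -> [6, 4, 2, 0, -2]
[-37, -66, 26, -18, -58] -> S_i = Random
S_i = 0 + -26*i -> [0, -26, -52, -78, -104]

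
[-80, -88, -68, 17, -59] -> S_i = Random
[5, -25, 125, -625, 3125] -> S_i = 5*-5^i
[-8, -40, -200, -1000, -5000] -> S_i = -8*5^i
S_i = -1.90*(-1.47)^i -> [-1.9, 2.79, -4.11, 6.04, -8.87]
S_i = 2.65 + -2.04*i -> [2.65, 0.61, -1.43, -3.47, -5.51]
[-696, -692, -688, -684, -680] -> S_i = -696 + 4*i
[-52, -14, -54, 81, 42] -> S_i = Random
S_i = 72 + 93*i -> [72, 165, 258, 351, 444]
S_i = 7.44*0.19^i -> [7.44, 1.41, 0.27, 0.05, 0.01]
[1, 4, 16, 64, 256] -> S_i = 1*4^i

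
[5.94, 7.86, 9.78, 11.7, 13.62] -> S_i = 5.94 + 1.92*i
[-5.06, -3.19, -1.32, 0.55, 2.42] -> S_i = -5.06 + 1.87*i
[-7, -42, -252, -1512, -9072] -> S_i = -7*6^i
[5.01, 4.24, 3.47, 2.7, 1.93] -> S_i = 5.01 + -0.77*i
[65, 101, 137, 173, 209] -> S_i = 65 + 36*i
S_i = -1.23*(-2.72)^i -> [-1.23, 3.35, -9.1, 24.75, -67.33]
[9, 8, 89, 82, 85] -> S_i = Random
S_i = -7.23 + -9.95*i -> [-7.23, -17.18, -27.13, -37.08, -47.03]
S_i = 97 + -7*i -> [97, 90, 83, 76, 69]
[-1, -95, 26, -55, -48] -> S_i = Random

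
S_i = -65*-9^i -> [-65, 585, -5265, 47385, -426465]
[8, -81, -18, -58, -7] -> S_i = Random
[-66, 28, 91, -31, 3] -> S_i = Random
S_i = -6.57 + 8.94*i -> [-6.57, 2.37, 11.31, 20.25, 29.19]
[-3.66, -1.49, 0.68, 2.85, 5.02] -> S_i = -3.66 + 2.17*i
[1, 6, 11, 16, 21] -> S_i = 1 + 5*i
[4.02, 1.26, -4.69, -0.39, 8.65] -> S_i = Random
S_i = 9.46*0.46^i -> [9.46, 4.35, 2.0, 0.92, 0.42]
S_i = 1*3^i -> [1, 3, 9, 27, 81]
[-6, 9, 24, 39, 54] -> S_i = -6 + 15*i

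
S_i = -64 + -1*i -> [-64, -65, -66, -67, -68]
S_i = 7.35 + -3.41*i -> [7.35, 3.94, 0.53, -2.88, -6.29]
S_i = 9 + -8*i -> [9, 1, -7, -15, -23]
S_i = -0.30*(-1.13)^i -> [-0.3, 0.34, -0.38, 0.43, -0.49]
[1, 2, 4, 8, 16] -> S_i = 1*2^i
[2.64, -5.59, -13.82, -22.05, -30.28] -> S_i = 2.64 + -8.23*i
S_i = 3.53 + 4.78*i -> [3.53, 8.31, 13.09, 17.87, 22.65]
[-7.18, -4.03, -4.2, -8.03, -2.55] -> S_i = Random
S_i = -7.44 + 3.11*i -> [-7.44, -4.33, -1.22, 1.89, 5.0]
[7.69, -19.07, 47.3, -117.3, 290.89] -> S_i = 7.69*(-2.48)^i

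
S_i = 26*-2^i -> [26, -52, 104, -208, 416]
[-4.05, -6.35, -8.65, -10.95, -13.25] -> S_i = -4.05 + -2.30*i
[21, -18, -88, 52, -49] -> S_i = Random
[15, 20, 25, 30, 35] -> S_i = 15 + 5*i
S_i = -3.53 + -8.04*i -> [-3.53, -11.57, -19.61, -27.65, -35.69]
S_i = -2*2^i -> [-2, -4, -8, -16, -32]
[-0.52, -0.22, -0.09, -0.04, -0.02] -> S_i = -0.52*0.42^i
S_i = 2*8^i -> [2, 16, 128, 1024, 8192]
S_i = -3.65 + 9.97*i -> [-3.65, 6.32, 16.29, 26.26, 36.23]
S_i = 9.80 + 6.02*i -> [9.8, 15.82, 21.84, 27.86, 33.88]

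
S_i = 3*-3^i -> [3, -9, 27, -81, 243]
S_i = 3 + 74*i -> [3, 77, 151, 225, 299]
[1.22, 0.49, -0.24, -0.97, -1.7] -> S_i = 1.22 + -0.73*i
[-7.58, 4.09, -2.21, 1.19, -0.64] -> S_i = -7.58*(-0.54)^i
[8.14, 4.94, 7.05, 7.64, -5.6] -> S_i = Random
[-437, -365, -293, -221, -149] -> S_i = -437 + 72*i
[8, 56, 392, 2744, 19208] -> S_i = 8*7^i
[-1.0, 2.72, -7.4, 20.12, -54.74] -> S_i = -1.00*(-2.72)^i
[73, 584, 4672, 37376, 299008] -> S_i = 73*8^i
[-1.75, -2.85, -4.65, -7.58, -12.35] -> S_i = -1.75*1.63^i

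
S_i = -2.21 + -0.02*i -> [-2.21, -2.23, -2.25, -2.27, -2.29]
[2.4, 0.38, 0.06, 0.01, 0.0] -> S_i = 2.40*0.16^i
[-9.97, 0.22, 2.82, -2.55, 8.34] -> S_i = Random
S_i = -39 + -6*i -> [-39, -45, -51, -57, -63]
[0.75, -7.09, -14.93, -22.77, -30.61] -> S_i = 0.75 + -7.84*i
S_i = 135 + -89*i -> [135, 46, -43, -132, -221]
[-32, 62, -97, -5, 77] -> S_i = Random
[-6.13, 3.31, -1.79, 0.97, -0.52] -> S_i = -6.13*(-0.54)^i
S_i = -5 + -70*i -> [-5, -75, -145, -215, -285]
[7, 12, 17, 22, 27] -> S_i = 7 + 5*i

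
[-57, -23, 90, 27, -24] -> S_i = Random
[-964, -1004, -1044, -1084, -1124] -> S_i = -964 + -40*i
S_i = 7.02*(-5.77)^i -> [7.02, -40.51, 233.72, -1348.54, 7781.09]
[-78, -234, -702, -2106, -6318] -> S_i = -78*3^i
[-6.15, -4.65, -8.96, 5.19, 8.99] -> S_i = Random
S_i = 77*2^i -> [77, 154, 308, 616, 1232]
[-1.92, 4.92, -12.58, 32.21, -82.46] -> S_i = -1.92*(-2.56)^i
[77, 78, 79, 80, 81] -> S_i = 77 + 1*i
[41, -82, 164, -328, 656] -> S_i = 41*-2^i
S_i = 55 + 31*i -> [55, 86, 117, 148, 179]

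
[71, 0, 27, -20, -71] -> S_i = Random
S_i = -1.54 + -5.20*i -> [-1.54, -6.74, -11.94, -17.14, -22.34]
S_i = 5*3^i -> [5, 15, 45, 135, 405]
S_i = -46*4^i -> [-46, -184, -736, -2944, -11776]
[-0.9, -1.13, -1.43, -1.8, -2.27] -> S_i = -0.90*1.26^i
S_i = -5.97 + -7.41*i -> [-5.97, -13.38, -20.79, -28.2, -35.61]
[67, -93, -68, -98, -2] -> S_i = Random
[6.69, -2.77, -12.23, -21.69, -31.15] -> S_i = 6.69 + -9.46*i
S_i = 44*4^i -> [44, 176, 704, 2816, 11264]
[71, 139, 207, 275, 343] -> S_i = 71 + 68*i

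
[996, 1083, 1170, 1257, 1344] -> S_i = 996 + 87*i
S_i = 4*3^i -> [4, 12, 36, 108, 324]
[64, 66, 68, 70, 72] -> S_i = 64 + 2*i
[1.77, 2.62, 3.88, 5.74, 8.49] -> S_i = 1.77*1.48^i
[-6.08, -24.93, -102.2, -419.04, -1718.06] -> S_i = -6.08*4.10^i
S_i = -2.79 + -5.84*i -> [-2.79, -8.63, -14.47, -20.31, -26.15]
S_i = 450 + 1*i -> [450, 451, 452, 453, 454]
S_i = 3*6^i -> [3, 18, 108, 648, 3888]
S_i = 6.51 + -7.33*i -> [6.51, -0.82, -8.15, -15.48, -22.81]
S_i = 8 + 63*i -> [8, 71, 134, 197, 260]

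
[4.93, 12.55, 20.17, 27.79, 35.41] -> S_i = 4.93 + 7.62*i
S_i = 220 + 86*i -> [220, 306, 392, 478, 564]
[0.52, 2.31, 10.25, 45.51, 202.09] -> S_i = 0.52*4.44^i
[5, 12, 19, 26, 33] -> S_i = 5 + 7*i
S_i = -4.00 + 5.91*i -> [-4.0, 1.91, 7.82, 13.73, 19.64]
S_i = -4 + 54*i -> [-4, 50, 104, 158, 212]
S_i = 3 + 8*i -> [3, 11, 19, 27, 35]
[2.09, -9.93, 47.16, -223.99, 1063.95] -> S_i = 2.09*(-4.75)^i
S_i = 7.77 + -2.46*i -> [7.77, 5.31, 2.85, 0.39, -2.07]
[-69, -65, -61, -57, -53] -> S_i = -69 + 4*i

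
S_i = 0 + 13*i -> [0, 13, 26, 39, 52]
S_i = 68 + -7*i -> [68, 61, 54, 47, 40]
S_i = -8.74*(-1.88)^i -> [-8.74, 16.43, -30.89, 58.07, -109.18]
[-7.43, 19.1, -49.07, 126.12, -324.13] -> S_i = -7.43*(-2.57)^i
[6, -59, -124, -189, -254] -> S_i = 6 + -65*i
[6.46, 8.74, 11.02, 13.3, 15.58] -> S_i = 6.46 + 2.28*i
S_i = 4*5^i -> [4, 20, 100, 500, 2500]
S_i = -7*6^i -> [-7, -42, -252, -1512, -9072]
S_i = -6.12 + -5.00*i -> [-6.12, -11.12, -16.12, -21.12, -26.12]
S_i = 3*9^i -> [3, 27, 243, 2187, 19683]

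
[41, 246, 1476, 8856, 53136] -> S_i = 41*6^i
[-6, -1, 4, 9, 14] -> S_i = -6 + 5*i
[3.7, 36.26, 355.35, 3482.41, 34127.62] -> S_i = 3.70*9.80^i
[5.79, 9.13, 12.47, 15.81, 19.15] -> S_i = 5.79 + 3.34*i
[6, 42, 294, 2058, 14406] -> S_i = 6*7^i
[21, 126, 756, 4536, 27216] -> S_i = 21*6^i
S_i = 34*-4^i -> [34, -136, 544, -2176, 8704]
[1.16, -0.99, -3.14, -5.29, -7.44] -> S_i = 1.16 + -2.15*i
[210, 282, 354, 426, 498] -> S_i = 210 + 72*i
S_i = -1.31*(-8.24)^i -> [-1.31, 10.79, -88.95, 732.91, -6039.21]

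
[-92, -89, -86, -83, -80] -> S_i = -92 + 3*i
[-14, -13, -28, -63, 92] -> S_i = Random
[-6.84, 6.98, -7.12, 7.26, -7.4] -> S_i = -6.84*(-1.02)^i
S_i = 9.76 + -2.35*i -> [9.76, 7.41, 5.06, 2.71, 0.36]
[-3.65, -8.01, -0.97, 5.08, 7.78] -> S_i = Random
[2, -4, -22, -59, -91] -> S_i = Random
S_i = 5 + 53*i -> [5, 58, 111, 164, 217]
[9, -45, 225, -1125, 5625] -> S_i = 9*-5^i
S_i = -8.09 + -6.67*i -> [-8.09, -14.76, -21.43, -28.1, -34.77]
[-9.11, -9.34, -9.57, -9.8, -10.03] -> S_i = -9.11 + -0.23*i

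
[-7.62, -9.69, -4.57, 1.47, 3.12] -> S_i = Random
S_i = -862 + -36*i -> [-862, -898, -934, -970, -1006]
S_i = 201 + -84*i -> [201, 117, 33, -51, -135]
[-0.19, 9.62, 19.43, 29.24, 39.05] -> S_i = -0.19 + 9.81*i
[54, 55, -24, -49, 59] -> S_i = Random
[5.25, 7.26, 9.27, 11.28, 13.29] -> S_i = 5.25 + 2.01*i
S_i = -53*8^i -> [-53, -424, -3392, -27136, -217088]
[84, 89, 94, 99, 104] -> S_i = 84 + 5*i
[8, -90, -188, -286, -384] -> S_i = 8 + -98*i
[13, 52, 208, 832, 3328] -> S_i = 13*4^i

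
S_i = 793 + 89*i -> [793, 882, 971, 1060, 1149]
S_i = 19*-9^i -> [19, -171, 1539, -13851, 124659]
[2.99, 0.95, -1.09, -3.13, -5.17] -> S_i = 2.99 + -2.04*i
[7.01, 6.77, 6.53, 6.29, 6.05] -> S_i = 7.01 + -0.24*i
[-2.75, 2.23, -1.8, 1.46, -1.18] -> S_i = -2.75*(-0.81)^i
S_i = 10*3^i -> [10, 30, 90, 270, 810]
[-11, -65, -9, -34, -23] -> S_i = Random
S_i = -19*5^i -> [-19, -95, -475, -2375, -11875]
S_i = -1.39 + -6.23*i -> [-1.39, -7.62, -13.85, -20.08, -26.31]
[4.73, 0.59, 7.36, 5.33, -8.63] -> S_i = Random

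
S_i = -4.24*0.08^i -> [-4.24, -0.34, -0.03, -0.0, -0.0]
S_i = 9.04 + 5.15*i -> [9.04, 14.19, 19.34, 24.49, 29.64]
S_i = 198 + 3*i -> [198, 201, 204, 207, 210]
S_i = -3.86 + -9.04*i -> [-3.86, -12.9, -21.94, -30.98, -40.02]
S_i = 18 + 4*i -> [18, 22, 26, 30, 34]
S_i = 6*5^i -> [6, 30, 150, 750, 3750]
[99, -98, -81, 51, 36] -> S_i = Random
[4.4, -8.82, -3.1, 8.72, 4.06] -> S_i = Random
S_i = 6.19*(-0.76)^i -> [6.19, -4.7, 3.58, -2.72, 2.07]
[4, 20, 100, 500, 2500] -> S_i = 4*5^i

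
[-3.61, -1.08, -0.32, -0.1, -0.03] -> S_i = -3.61*0.30^i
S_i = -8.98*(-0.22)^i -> [-8.98, 1.98, -0.43, 0.1, -0.02]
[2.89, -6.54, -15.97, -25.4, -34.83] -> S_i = 2.89 + -9.43*i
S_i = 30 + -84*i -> [30, -54, -138, -222, -306]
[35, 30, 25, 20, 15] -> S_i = 35 + -5*i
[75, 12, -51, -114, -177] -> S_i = 75 + -63*i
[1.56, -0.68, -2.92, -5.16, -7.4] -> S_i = 1.56 + -2.24*i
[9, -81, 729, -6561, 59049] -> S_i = 9*-9^i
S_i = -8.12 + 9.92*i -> [-8.12, 1.8, 11.72, 21.64, 31.56]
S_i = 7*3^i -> [7, 21, 63, 189, 567]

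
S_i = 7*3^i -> [7, 21, 63, 189, 567]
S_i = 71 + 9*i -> [71, 80, 89, 98, 107]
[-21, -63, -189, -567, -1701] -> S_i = -21*3^i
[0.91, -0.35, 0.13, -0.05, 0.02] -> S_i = 0.91*(-0.38)^i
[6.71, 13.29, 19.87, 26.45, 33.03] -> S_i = 6.71 + 6.58*i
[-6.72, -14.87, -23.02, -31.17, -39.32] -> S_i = -6.72 + -8.15*i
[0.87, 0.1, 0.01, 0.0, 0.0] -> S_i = 0.87*0.11^i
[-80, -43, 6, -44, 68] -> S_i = Random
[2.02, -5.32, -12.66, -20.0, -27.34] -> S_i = 2.02 + -7.34*i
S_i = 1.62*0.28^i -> [1.62, 0.45, 0.13, 0.04, 0.01]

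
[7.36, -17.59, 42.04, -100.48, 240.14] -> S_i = 7.36*(-2.39)^i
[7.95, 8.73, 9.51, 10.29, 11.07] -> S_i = 7.95 + 0.78*i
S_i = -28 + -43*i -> [-28, -71, -114, -157, -200]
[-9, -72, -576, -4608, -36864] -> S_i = -9*8^i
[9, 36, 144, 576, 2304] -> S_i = 9*4^i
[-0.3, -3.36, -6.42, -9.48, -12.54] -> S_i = -0.30 + -3.06*i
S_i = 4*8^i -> [4, 32, 256, 2048, 16384]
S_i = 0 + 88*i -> [0, 88, 176, 264, 352]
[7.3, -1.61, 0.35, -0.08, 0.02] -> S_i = 7.30*(-0.22)^i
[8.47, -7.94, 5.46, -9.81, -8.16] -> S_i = Random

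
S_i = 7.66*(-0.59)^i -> [7.66, -4.52, 2.67, -1.57, 0.93]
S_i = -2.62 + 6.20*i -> [-2.62, 3.58, 9.78, 15.98, 22.18]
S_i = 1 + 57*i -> [1, 58, 115, 172, 229]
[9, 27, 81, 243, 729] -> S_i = 9*3^i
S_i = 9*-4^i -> [9, -36, 144, -576, 2304]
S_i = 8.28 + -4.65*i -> [8.28, 3.63, -1.02, -5.67, -10.32]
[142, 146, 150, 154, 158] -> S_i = 142 + 4*i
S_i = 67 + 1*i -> [67, 68, 69, 70, 71]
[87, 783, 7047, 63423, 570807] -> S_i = 87*9^i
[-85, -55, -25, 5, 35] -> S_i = -85 + 30*i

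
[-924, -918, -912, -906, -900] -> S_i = -924 + 6*i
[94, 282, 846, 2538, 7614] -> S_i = 94*3^i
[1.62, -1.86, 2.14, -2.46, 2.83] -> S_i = 1.62*(-1.15)^i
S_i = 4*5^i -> [4, 20, 100, 500, 2500]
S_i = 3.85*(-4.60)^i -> [3.85, -17.71, 81.47, -374.74, 1723.82]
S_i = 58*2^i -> [58, 116, 232, 464, 928]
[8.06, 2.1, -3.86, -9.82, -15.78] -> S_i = 8.06 + -5.96*i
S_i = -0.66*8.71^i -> [-0.66, -5.75, -50.07, -436.11, -3798.54]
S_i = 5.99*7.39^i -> [5.99, 44.27, 327.13, 2417.46, 17865.06]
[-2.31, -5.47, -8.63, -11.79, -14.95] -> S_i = -2.31 + -3.16*i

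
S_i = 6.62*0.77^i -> [6.62, 5.1, 3.92, 3.02, 2.33]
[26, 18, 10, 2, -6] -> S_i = 26 + -8*i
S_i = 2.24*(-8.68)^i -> [2.24, -19.44, 168.77, -1464.9, 12715.31]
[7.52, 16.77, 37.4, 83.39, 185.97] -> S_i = 7.52*2.23^i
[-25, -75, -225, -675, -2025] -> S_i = -25*3^i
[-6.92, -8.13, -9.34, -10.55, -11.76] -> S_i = -6.92 + -1.21*i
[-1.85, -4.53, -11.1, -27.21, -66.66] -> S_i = -1.85*2.45^i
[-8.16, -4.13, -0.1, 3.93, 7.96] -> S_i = -8.16 + 4.03*i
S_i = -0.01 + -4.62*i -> [-0.01, -4.63, -9.25, -13.87, -18.49]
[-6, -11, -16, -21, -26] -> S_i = -6 + -5*i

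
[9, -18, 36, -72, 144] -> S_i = 9*-2^i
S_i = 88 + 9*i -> [88, 97, 106, 115, 124]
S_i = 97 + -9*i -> [97, 88, 79, 70, 61]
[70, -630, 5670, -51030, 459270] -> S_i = 70*-9^i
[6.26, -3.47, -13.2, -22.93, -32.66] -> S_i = 6.26 + -9.73*i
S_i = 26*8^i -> [26, 208, 1664, 13312, 106496]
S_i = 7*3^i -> [7, 21, 63, 189, 567]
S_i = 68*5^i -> [68, 340, 1700, 8500, 42500]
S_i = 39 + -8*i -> [39, 31, 23, 15, 7]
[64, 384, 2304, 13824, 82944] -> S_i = 64*6^i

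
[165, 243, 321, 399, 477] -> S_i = 165 + 78*i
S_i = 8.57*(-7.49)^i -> [8.57, -64.19, 480.78, -3601.03, 26971.69]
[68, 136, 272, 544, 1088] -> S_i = 68*2^i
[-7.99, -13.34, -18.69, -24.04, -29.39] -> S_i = -7.99 + -5.35*i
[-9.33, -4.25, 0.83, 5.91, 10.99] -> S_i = -9.33 + 5.08*i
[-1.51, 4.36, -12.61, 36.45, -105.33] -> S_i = -1.51*(-2.89)^i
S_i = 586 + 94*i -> [586, 680, 774, 868, 962]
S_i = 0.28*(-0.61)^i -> [0.28, -0.17, 0.1, -0.06, 0.04]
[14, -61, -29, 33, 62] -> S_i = Random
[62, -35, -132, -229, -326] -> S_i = 62 + -97*i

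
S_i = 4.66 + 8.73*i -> [4.66, 13.39, 22.12, 30.85, 39.58]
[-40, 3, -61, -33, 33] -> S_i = Random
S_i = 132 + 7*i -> [132, 139, 146, 153, 160]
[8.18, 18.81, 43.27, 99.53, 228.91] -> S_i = 8.18*2.30^i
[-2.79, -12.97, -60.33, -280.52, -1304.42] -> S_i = -2.79*4.65^i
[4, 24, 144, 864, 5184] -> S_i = 4*6^i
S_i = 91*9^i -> [91, 819, 7371, 66339, 597051]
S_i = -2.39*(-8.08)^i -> [-2.39, 19.31, -156.03, 1260.76, -10186.93]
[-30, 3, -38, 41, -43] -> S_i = Random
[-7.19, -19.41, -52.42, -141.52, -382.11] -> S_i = -7.19*2.70^i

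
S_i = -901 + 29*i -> [-901, -872, -843, -814, -785]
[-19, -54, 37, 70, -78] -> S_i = Random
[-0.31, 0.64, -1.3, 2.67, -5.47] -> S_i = -0.31*(-2.05)^i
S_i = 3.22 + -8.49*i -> [3.22, -5.27, -13.76, -22.25, -30.74]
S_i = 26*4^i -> [26, 104, 416, 1664, 6656]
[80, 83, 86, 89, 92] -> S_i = 80 + 3*i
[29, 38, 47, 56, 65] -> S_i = 29 + 9*i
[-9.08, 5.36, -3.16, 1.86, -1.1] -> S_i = -9.08*(-0.59)^i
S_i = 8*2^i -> [8, 16, 32, 64, 128]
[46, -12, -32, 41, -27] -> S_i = Random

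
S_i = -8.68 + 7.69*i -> [-8.68, -0.99, 6.7, 14.39, 22.08]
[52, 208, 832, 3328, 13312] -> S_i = 52*4^i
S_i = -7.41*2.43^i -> [-7.41, -18.01, -43.76, -106.33, -258.37]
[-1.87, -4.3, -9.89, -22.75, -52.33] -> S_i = -1.87*2.30^i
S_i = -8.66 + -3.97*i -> [-8.66, -12.63, -16.6, -20.57, -24.54]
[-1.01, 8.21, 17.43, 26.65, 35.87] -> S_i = -1.01 + 9.22*i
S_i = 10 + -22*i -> [10, -12, -34, -56, -78]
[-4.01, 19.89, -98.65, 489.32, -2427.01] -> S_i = -4.01*(-4.96)^i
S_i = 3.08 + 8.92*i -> [3.08, 12.0, 20.92, 29.84, 38.76]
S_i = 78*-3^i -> [78, -234, 702, -2106, 6318]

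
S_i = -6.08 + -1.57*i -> [-6.08, -7.65, -9.22, -10.79, -12.36]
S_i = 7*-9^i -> [7, -63, 567, -5103, 45927]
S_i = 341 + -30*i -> [341, 311, 281, 251, 221]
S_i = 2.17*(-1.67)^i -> [2.17, -3.62, 6.05, -10.11, 16.88]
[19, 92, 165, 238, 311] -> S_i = 19 + 73*i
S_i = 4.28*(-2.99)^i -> [4.28, -12.8, 38.26, -114.41, 342.08]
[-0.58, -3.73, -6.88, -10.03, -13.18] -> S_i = -0.58 + -3.15*i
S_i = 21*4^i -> [21, 84, 336, 1344, 5376]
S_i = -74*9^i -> [-74, -666, -5994, -53946, -485514]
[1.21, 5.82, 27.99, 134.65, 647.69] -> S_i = 1.21*4.81^i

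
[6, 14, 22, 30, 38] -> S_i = 6 + 8*i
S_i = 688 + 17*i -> [688, 705, 722, 739, 756]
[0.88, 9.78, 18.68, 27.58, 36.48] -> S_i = 0.88 + 8.90*i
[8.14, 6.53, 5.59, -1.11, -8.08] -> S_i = Random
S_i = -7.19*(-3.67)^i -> [-7.19, 26.39, -96.84, 355.41, -1304.35]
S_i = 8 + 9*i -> [8, 17, 26, 35, 44]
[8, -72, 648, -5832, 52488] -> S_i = 8*-9^i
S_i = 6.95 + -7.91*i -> [6.95, -0.96, -8.87, -16.78, -24.69]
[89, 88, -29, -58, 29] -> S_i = Random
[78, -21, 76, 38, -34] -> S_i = Random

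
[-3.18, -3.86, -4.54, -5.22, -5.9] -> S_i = -3.18 + -0.68*i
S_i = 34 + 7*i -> [34, 41, 48, 55, 62]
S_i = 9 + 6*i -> [9, 15, 21, 27, 33]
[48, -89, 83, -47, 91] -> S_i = Random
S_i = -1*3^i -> [-1, -3, -9, -27, -81]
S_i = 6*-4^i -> [6, -24, 96, -384, 1536]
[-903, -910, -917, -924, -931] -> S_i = -903 + -7*i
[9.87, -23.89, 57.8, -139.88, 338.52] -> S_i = 9.87*(-2.42)^i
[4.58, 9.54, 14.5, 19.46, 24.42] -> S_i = 4.58 + 4.96*i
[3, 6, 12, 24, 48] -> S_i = 3*2^i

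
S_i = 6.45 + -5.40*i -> [6.45, 1.05, -4.35, -9.75, -15.15]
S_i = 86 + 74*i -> [86, 160, 234, 308, 382]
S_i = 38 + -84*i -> [38, -46, -130, -214, -298]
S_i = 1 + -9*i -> [1, -8, -17, -26, -35]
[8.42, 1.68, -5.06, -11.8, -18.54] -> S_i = 8.42 + -6.74*i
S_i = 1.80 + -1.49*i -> [1.8, 0.31, -1.18, -2.67, -4.16]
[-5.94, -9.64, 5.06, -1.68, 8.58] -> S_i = Random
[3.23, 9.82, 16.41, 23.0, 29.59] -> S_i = 3.23 + 6.59*i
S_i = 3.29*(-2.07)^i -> [3.29, -6.81, 14.1, -29.18, 60.41]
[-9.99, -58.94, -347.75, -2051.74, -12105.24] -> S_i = -9.99*5.90^i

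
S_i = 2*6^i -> [2, 12, 72, 432, 2592]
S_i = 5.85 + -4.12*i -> [5.85, 1.73, -2.39, -6.51, -10.63]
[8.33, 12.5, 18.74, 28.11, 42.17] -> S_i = 8.33*1.50^i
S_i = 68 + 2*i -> [68, 70, 72, 74, 76]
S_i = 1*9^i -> [1, 9, 81, 729, 6561]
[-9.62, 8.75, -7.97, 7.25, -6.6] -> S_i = -9.62*(-0.91)^i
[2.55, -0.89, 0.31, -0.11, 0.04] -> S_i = 2.55*(-0.35)^i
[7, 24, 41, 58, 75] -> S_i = 7 + 17*i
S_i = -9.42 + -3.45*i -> [-9.42, -12.87, -16.32, -19.77, -23.22]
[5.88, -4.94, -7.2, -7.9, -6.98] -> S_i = Random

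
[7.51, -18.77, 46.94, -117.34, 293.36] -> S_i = 7.51*(-2.50)^i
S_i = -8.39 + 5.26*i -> [-8.39, -3.13, 2.13, 7.39, 12.65]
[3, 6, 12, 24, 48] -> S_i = 3*2^i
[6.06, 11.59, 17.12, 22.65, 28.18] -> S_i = 6.06 + 5.53*i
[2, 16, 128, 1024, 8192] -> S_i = 2*8^i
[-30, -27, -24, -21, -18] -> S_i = -30 + 3*i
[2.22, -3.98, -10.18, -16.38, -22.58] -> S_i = 2.22 + -6.20*i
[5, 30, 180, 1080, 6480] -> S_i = 5*6^i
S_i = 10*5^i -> [10, 50, 250, 1250, 6250]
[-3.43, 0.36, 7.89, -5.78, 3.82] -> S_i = Random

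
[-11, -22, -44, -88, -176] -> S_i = -11*2^i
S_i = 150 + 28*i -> [150, 178, 206, 234, 262]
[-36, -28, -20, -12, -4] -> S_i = -36 + 8*i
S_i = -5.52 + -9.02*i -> [-5.52, -14.54, -23.56, -32.58, -41.6]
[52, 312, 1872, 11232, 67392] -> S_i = 52*6^i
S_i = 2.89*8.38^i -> [2.89, 24.22, 202.95, 1700.71, 14251.94]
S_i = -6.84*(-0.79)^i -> [-6.84, 5.4, -4.27, 3.37, -2.66]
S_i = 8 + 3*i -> [8, 11, 14, 17, 20]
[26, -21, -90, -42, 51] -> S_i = Random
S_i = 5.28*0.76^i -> [5.28, 4.01, 3.05, 2.32, 1.76]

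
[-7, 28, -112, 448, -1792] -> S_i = -7*-4^i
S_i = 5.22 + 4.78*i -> [5.22, 10.0, 14.78, 19.56, 24.34]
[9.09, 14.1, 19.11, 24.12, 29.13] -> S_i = 9.09 + 5.01*i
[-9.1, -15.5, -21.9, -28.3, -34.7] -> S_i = -9.10 + -6.40*i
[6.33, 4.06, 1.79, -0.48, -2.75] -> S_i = 6.33 + -2.27*i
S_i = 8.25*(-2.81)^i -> [8.25, -23.18, 65.14, -183.05, 514.37]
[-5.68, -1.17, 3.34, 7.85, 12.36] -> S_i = -5.68 + 4.51*i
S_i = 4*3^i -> [4, 12, 36, 108, 324]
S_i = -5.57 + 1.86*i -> [-5.57, -3.71, -1.85, 0.01, 1.87]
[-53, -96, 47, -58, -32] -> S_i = Random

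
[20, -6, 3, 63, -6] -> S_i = Random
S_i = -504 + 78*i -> [-504, -426, -348, -270, -192]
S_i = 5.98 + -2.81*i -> [5.98, 3.17, 0.36, -2.45, -5.26]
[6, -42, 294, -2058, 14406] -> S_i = 6*-7^i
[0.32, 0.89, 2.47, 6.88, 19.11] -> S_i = 0.32*2.78^i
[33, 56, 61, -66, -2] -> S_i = Random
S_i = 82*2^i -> [82, 164, 328, 656, 1312]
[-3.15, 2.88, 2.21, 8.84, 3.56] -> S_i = Random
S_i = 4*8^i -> [4, 32, 256, 2048, 16384]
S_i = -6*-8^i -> [-6, 48, -384, 3072, -24576]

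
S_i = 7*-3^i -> [7, -21, 63, -189, 567]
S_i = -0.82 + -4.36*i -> [-0.82, -5.18, -9.54, -13.9, -18.26]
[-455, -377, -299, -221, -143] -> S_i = -455 + 78*i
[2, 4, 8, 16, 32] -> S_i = 2*2^i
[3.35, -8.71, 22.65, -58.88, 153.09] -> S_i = 3.35*(-2.60)^i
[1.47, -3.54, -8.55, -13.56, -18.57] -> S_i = 1.47 + -5.01*i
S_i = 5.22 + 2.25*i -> [5.22, 7.47, 9.72, 11.97, 14.22]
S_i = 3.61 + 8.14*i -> [3.61, 11.75, 19.89, 28.03, 36.17]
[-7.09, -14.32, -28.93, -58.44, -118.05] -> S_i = -7.09*2.02^i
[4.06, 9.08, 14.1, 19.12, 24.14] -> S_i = 4.06 + 5.02*i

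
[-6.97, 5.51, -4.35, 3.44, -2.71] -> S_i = -6.97*(-0.79)^i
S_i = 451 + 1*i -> [451, 452, 453, 454, 455]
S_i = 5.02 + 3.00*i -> [5.02, 8.02, 11.02, 14.02, 17.02]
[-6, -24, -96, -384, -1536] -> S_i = -6*4^i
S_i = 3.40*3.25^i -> [3.4, 11.05, 35.91, 116.72, 379.33]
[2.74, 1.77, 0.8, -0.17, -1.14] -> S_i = 2.74 + -0.97*i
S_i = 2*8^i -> [2, 16, 128, 1024, 8192]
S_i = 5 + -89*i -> [5, -84, -173, -262, -351]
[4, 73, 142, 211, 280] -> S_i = 4 + 69*i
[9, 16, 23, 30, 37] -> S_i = 9 + 7*i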